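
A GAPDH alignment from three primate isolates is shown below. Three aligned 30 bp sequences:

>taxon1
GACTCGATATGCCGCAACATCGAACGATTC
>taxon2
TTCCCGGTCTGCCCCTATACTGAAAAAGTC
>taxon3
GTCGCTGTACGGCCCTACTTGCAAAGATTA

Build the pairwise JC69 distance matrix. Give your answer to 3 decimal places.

taxon1–taxon2: 13/30 sites differ → p ≈ 0.433333, d = −0.75 ln(1 − 0.577777) = 0.646666 ≈ 0.647.
taxon1–taxon3: 13/30 sites differ → p ≈ 0.433333, d = −0.75 ln(1 − 0.577777) = 0.646666 ≈ 0.647.
taxon2–taxon3: 14/30 sites differ → p ≈ 0.466667, d = −0.75 ln(1 − 0.622223) = 0.730088 ≈ 0.730.

d(taxon1,taxon2) = 0.647, d(taxon1,taxon3) = 0.647, d(taxon2,taxon3) = 0.730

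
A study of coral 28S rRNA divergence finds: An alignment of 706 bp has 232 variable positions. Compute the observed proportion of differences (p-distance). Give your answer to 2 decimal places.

p = 232/706 = 0.328611… ≈ 0.33 (to 2 d.p.).

0.33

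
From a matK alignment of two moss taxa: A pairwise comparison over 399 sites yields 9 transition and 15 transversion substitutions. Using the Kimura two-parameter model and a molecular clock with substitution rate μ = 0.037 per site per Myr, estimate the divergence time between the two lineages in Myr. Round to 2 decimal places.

P = 9/399 ≈ 0.022556 and Q = 15/399 ≈ 0.037594.
Under the Kimura two-parameter model, d = −½ ln(1 − 2P − Q) − ¼ ln(1 − 2Q).
1 − 2P − Q = 0.917294, giving −½ ln(0.917294) = 0.043164.
1 − 2Q = 0.924812, giving −¼ ln(0.924812) = 0.019541.
d = 0.043164 + 0.019541 = 0.062705.
Under a molecular clock d = 2μt, so t = d/(2μ) = 0.062705 / (2 × 0.037) = 0.85 Myr.

0.85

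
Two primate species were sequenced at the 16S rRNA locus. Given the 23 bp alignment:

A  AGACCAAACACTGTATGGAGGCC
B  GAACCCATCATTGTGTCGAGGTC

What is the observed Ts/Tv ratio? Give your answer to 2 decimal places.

1.67

Transitions are A↔G and C↔T; transversions are all other mismatches.
Transitions: 5. Transversions: 3.
R = 5/3 = 1.666666… ≈ 1.67 (to 2 d.p.).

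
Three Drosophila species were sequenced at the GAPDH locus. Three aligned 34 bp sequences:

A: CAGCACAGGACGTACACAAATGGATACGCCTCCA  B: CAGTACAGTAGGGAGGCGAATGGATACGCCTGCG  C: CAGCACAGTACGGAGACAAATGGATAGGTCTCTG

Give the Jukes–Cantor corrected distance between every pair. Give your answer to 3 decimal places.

d(A,B) = 0.326, d(A,C) = 0.241, d(B,C) = 0.282

A–B: 9/34 sites differ → p ≈ 0.264706, d = −0.75 ln(1 − 0.352941) = 0.326488 ≈ 0.326.
A–C: 7/34 sites differ → p ≈ 0.205882, d = −0.75 ln(1 − 0.274509) = 0.240680 ≈ 0.241.
B–C: 8/34 sites differ → p ≈ 0.235294, d = −0.75 ln(1 − 0.313725) = 0.282358 ≈ 0.282.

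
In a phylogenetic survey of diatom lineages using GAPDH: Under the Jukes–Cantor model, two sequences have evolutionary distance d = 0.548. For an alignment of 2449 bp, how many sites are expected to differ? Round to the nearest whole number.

952

Invert JC69: p = (3/4)(1 − e^(−4d/3)) = 0.75 × (1 − e^(-0.730667)) = 0.75 × (1 − 0.481588) = 0.388809.
Expected differing sites = pL ≈ 0.388809 × 2449 = 952.193241 ≈ 952.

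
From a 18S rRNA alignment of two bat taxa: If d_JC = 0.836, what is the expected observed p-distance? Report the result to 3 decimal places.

p = (3/4)(1 − e^(−4d/3)) = 0.75 × (1 − e^(-1.114667)) = 0.75 × (1 − 0.328024) = 0.503982.

0.504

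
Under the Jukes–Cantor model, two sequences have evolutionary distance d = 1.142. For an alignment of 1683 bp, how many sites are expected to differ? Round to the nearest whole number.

Invert JC69: p = (3/4)(1 − e^(−4d/3)) = 0.75 × (1 − e^(-1.522667)) = 0.75 × (1 − 0.218129) = 0.586403.
Expected differing sites = pL ≈ 0.586403 × 1683 = 986.916249 ≈ 987.

987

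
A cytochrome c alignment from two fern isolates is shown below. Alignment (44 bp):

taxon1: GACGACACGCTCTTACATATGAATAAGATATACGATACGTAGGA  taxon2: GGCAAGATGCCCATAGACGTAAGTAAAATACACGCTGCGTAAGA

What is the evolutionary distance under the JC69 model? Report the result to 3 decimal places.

The sequences differ at 16 of 44 sites, so p = 16/44 ≈ 0.363636.
d = −(3/4) ln(1 − 4p/3) = −0.75 ln(1 − 0.484848) = −0.75 ln(0.515152)
  = −0.75 × (-0.663293) = 0.497470 substitutions/site.

0.497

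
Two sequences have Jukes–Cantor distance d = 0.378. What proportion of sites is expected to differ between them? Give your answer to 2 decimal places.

p = (3/4)(1 − e^(−4d/3)) = 0.75 × (1 − e^(-0.504)) = 0.75 × (1 − 0.604109) = 0.296918.

0.30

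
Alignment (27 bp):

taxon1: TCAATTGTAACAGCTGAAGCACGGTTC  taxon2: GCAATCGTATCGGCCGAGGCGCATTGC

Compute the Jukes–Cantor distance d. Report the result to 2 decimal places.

The sequences differ at 10 of 27 sites (1, 6, 10, 12, 15, 18, 21, 23, 24, 26), so p = 10/27 ≈ 0.37037.
d = −(3/4) ln(1 − 4p/3) = −0.75 ln(1 − 0.493827) = −0.75 ln(0.506173)
  = −0.75 × (-0.680877) = 0.510658 substitutions/site.

0.51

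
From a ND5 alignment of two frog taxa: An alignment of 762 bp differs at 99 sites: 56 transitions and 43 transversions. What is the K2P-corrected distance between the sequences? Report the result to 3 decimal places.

0.144

P = 56/762 ≈ 0.073491 and Q = 43/762 ≈ 0.05643.
Under the Kimura two-parameter model, d = −½ ln(1 − 2P − Q) − ¼ ln(1 − 2Q).
1 − 2P − Q = 0.796588, giving −½ ln(0.796588) = 0.113709.
1 − 2Q = 0.88714, giving −¼ ln(0.88714) = 0.029938.
d = 0.113709 + 0.029938 = 0.143647.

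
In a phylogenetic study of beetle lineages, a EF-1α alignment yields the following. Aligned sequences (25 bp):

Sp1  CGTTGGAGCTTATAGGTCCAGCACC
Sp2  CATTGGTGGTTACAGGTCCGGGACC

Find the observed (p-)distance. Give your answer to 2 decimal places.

The sequences differ at 6 of 25 positions (sites 2, 7, 9, 13, 20, 22).
p = 6/25 = 0.24.

0.24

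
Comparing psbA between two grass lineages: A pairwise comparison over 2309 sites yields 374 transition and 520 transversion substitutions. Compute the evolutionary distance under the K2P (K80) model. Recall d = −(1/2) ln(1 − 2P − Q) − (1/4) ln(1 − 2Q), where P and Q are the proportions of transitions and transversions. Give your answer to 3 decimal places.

P = 374/2309 ≈ 0.161975 and Q = 520/2309 ≈ 0.225206.
Under the Kimura two-parameter model, d = −½ ln(1 − 2P − Q) − ¼ ln(1 − 2Q).
1 − 2P − Q = 0.450844, giving −½ ln(0.450844) = 0.398317.
1 − 2Q = 0.549588, giving −¼ ln(0.549588) = 0.149647.
d = 0.398317 + 0.149647 = 0.547964.

0.548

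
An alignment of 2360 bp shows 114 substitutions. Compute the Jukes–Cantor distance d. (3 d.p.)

0.050

p = 114/2360 ≈ 0.048305.
d = −(3/4) ln(1 − 4p/3) = −0.75 ln(1 − 0.064407) = −0.75 ln(0.935593)
  = −0.75 × (-0.066575) = 0.049931 substitutions/site.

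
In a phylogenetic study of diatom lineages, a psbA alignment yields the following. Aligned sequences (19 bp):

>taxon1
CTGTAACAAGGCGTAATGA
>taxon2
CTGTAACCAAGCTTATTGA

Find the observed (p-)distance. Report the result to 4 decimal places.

The sequences differ at 4 of 19 positions (sites 8, 10, 13, 16).
p = 4/19 = 0.210526… ≈ 0.2105 (to 4 d.p.).

0.2105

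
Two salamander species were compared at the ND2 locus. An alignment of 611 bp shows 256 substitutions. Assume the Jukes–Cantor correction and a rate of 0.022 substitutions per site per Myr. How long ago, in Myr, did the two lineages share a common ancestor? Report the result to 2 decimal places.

p = 256/611 ≈ 0.418985.
d = −(3/4) ln(1 − 4p/3) = −0.75 ln(1 − 0.558647) = −0.75 ln(0.441353)
  = −0.75 × (-0.817910) = 0.613433 substitutions/site.
Under a molecular clock d = 2μt, so t = d/(2μ) = 0.613433 / (2 × 0.022) = 13.94 Myr.

13.94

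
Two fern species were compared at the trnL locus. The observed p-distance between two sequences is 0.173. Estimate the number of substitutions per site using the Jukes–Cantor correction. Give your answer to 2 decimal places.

0.20

d = −(3/4) ln(1 − 4p/3) = −0.75 ln(1 − 0.230667) = −0.75 ln(0.769333)
  = −0.75 × (-0.262231) = 0.196673 substitutions/site.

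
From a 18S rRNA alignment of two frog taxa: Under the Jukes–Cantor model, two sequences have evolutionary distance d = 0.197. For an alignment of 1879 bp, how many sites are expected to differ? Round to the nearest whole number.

326

Invert JC69: p = (3/4)(1 − e^(−4d/3)) = 0.75 × (1 − e^(-0.262667)) = 0.75 × (1 − 0.768998) = 0.173252.
Expected differing sites = pL ≈ 0.173252 × 1879 = 325.540508 ≈ 326.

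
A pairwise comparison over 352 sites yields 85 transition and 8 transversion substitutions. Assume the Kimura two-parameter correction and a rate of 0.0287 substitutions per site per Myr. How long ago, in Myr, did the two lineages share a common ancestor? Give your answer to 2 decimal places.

6.34

P = 85/352 ≈ 0.241477 and Q = 8/352 ≈ 0.022727.
Under the Kimura two-parameter model, d = −½ ln(1 − 2P − Q) − ¼ ln(1 − 2Q).
1 − 2P − Q = 0.494319, giving −½ ln(0.494319) = 0.352287.
1 − 2Q = 0.954546, giving −¼ ln(0.954546) = 0.011630.
d = 0.352287 + 0.011630 = 0.363917.
Under a molecular clock d = 2μt, so t = d/(2μ) = 0.363917 / (2 × 0.0287) = 6.34 Myr.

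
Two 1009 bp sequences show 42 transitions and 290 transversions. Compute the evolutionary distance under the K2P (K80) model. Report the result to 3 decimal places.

P = 42/1009 ≈ 0.041625 and Q = 290/1009 ≈ 0.287413.
Under the Kimura two-parameter model, d = −½ ln(1 − 2P − Q) − ¼ ln(1 − 2Q).
1 − 2P − Q = 0.629337, giving −½ ln(0.629337) = 0.231544.
1 − 2Q = 0.425174, giving −¼ ln(0.425174) = 0.213814.
d = 0.231544 + 0.213814 = 0.445358.

0.445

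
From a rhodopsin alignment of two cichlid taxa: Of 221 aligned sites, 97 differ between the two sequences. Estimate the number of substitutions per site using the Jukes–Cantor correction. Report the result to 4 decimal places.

p = 97/221 ≈ 0.438914.
d = −(3/4) ln(1 − 4p/3) = −0.75 ln(1 − 0.585219) = −0.75 ln(0.414781)
  = −0.75 × (-0.880005) = 0.660004 substitutions/site.

0.6600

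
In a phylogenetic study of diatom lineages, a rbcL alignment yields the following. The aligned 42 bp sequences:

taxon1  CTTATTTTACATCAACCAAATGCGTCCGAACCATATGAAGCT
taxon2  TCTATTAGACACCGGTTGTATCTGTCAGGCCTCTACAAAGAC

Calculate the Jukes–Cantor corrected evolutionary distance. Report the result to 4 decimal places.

The sequences differ at 22 of 42 sites, so p = 22/42 ≈ 0.52381.
d = −(3/4) ln(1 − 4p/3) = −0.75 ln(1 − 0.698413) = −0.75 ln(0.301587)
  = −0.75 × (-1.198697) = 0.899023 substitutions/site.

0.8990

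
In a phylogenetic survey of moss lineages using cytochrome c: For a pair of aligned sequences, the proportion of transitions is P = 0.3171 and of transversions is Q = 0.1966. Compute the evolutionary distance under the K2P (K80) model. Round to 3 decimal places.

1.013

Under the Kimura two-parameter model, d = −½ ln(1 − 2P − Q) − ¼ ln(1 − 2Q).
1 − 2P − Q = 0.1692, giving −½ ln(0.1692) = 0.888337.
1 − 2Q = 0.6068, giving −¼ ln(0.6068) = 0.124889.
d = 0.888337 + 0.124889 = 1.013226.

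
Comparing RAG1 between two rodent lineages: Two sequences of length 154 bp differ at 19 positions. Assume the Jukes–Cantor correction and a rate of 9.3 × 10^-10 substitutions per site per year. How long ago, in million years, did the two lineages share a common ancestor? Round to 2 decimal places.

p = 19/154 ≈ 0.123377.
d = −(3/4) ln(1 − 4p/3) = −0.75 ln(1 − 0.164503) = −0.75 ln(0.835497)
  = −0.75 × (-0.179729) = 0.134797 substitutions/site.
Under a molecular clock d = 2μt, so t = d/(2μ) = 0.134797 / (2 × 9.3 × 10^-10) = 72.47 million years.

72.47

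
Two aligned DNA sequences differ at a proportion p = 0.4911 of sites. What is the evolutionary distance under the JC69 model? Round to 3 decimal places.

0.798

d = −(3/4) ln(1 − 4p/3) = −0.75 ln(1 − 0.6548) = −0.75 ln(0.3452)
  = −0.75 × (-1.063631) = 0.797723 substitutions/site.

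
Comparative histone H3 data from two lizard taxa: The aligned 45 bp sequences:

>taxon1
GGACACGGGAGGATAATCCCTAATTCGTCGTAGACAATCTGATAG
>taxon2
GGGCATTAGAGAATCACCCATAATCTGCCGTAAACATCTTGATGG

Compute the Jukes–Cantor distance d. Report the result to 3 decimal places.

The sequences differ at 16 of 45 sites, so p = 16/45 ≈ 0.355556.
d = −(3/4) ln(1 − 4p/3) = −0.75 ln(1 − 0.474075) = −0.75 ln(0.525925)
  = −0.75 × (-0.642597) = 0.481948 substitutions/site.

0.482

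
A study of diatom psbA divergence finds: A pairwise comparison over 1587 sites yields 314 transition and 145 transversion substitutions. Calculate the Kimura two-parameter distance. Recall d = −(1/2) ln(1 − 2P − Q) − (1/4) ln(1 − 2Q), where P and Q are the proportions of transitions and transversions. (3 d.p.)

0.384

P = 314/1587 ≈ 0.197858 and Q = 145/1587 ≈ 0.091367.
Under the Kimura two-parameter model, d = −½ ln(1 − 2P − Q) − ¼ ln(1 − 2Q).
1 − 2P − Q = 0.512917, giving −½ ln(0.512917) = 0.333821.
1 − 2Q = 0.817266, giving −¼ ln(0.817266) = 0.050448.
d = 0.333821 + 0.050448 = 0.384269.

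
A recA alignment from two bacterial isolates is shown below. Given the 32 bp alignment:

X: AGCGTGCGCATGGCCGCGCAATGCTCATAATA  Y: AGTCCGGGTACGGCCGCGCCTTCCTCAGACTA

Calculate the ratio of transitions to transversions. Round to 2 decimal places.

Transitions are A↔G and C↔T; transversions are all other mismatches.
Transitions: 4. Transversions: 7.
R = 4/7 = 0.571428… ≈ 0.57 (to 2 d.p.).

0.57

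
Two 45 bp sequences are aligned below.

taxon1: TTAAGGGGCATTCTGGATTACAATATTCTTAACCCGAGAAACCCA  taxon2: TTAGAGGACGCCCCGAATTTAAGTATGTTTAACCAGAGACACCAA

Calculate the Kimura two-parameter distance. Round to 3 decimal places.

Of 45 sites, 10 differences are transitions and 6 are transversions, so P = 10/45 ≈ 0.222222 and Q = 6/45 ≈ 0.133333.
Under the Kimura two-parameter model, d = −½ ln(1 − 2P − Q) − ¼ ln(1 − 2Q).
1 − 2P − Q = 0.422223, giving −½ ln(0.422223) = 0.431111.
1 − 2Q = 0.733334, giving −¼ ln(0.733334) = 0.077539.
d = 0.431111 + 0.077539 = 0.508650.

0.509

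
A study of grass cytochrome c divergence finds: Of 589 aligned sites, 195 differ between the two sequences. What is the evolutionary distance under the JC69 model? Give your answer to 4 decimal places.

p = 195/589 ≈ 0.33107.
d = −(3/4) ln(1 − 4p/3) = −0.75 ln(1 − 0.441427) = −0.75 ln(0.558573)
  = −0.75 × (-0.582370) = 0.436778 substitutions/site.

0.4368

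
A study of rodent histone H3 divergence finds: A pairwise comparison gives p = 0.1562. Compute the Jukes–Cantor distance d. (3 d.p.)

0.175

d = −(3/4) ln(1 − 4p/3) = −0.75 ln(1 − 0.208267) = −0.75 ln(0.791733)
  = −0.75 × (-0.233531) = 0.175148 substitutions/site.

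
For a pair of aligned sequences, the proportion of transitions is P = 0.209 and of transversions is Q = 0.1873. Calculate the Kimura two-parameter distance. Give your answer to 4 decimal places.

0.5822

Under the Kimura two-parameter model, d = −½ ln(1 − 2P − Q) − ¼ ln(1 − 2Q).
1 − 2P − Q = 0.3947, giving −½ ln(0.3947) = 0.464815.
1 − 2Q = 0.6254, giving −¼ ln(0.6254) = 0.117341.
d = 0.464815 + 0.117341 = 0.582156.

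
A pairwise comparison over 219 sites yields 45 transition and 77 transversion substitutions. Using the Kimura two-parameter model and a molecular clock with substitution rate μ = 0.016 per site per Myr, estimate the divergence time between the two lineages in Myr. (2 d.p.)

31.96

P = 45/219 ≈ 0.205479 and Q = 77/219 ≈ 0.351598.
Under the Kimura two-parameter model, d = −½ ln(1 − 2P − Q) − ¼ ln(1 − 2Q).
1 − 2P − Q = 0.237444, giving −½ ln(0.237444) = 0.718912.
1 − 2Q = 0.296804, giving −¼ ln(0.296804) = 0.303671.
d = 0.718912 + 0.303671 = 1.022583.
Under a molecular clock d = 2μt, so t = d/(2μ) = 1.022583 / (2 × 0.016) = 31.96 Myr.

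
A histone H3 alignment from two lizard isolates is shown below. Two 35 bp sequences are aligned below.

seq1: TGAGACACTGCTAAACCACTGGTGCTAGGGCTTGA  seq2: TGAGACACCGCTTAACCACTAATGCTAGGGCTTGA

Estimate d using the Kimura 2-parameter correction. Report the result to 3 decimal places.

0.126

Of 35 sites, 3 differences are transitions and 1 are transversions, so P = 3/35 ≈ 0.085714 and Q = 1/35 ≈ 0.028571.
Under the Kimura two-parameter model, d = −½ ln(1 − 2P − Q) − ¼ ln(1 − 2Q).
1 − 2P − Q = 0.800001, giving −½ ln(0.800001) = 0.111571.
1 − 2Q = 0.942858, giving −¼ ln(0.942858) = 0.014710.
d = 0.111571 + 0.014710 = 0.126281.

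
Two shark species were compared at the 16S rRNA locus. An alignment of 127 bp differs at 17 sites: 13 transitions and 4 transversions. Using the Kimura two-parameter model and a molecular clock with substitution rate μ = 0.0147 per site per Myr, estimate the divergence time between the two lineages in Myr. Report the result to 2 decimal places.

5.14

P = 13/127 ≈ 0.102362 and Q = 4/127 ≈ 0.031496.
Under the Kimura two-parameter model, d = −½ ln(1 − 2P − Q) − ¼ ln(1 − 2Q).
1 − 2P − Q = 0.76378, giving −½ ln(0.76378) = 0.134738.
1 − 2Q = 0.937008, giving −¼ ln(0.937008) = 0.016266.
d = 0.134738 + 0.016266 = 0.151004.
Under a molecular clock d = 2μt, so t = d/(2μ) = 0.151004 / (2 × 0.0147) = 5.14 Myr.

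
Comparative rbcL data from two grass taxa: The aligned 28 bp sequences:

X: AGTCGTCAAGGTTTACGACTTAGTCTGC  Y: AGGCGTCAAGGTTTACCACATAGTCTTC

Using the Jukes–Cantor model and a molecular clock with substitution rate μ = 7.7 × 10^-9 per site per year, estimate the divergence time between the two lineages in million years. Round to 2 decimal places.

10.29

The sequences differ at 4 of 28 sites (3, 17, 20, 27), so p = 4/28 ≈ 0.142857.
d = −(3/4) ln(1 − 4p/3) = −0.75 ln(1 − 0.190476) = −0.75 ln(0.809524)
  = −0.75 × (-0.211309) = 0.158482 substitutions/site.
Under a molecular clock d = 2μt, so t = d/(2μ) = 0.158482 / (2 × 7.7 × 10^-9) = 10.29 million years.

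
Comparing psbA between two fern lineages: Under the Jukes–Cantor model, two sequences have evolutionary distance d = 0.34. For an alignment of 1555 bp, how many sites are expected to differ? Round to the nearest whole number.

425

Invert JC69: p = (3/4)(1 − e^(−4d/3)) = 0.75 × (1 − e^(-0.453333)) = 0.75 × (1 − 0.635506) = 0.273371.
Expected differing sites = pL ≈ 0.273371 × 1555 = 425.091905 ≈ 425.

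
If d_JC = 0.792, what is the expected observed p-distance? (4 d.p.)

0.4891

p = (3/4)(1 − e^(−4d/3)) = 0.75 × (1 − e^(-1.056)) = 0.75 × (1 − 0.347844) = 0.489117.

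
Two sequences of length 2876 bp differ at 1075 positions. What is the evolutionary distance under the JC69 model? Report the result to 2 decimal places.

0.52

p = 1075/2876 ≈ 0.373783.
d = −(3/4) ln(1 − 4p/3) = −0.75 ln(1 − 0.498377) = −0.75 ln(0.501623)
  = −0.75 × (-0.689906) = 0.517430 substitutions/site.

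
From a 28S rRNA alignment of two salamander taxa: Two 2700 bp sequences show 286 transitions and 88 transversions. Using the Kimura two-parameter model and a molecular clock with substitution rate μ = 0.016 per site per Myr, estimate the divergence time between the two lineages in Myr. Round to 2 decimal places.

4.91

P = 286/2700 ≈ 0.105926 and Q = 88/2700 ≈ 0.032593.
Under the Kimura two-parameter model, d = −½ ln(1 − 2P − Q) − ¼ ln(1 − 2Q).
1 − 2P − Q = 0.755555, giving −½ ln(0.755555) = 0.140151.
1 − 2Q = 0.934814, giving −¼ ln(0.934814) = 0.016852.
d = 0.140151 + 0.016852 = 0.157003.
Under a molecular clock d = 2μt, so t = d/(2μ) = 0.157003 / (2 × 0.016) = 4.91 Myr.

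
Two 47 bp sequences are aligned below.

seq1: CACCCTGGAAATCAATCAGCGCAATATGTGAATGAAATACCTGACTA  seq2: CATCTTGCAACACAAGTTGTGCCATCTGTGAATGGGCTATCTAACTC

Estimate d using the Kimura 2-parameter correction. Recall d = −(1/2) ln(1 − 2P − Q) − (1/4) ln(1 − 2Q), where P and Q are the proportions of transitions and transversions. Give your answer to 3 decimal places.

Of 47 sites, 8 differences are transitions and 9 are transversions, so P = 8/47 ≈ 0.170213 and Q = 9/47 ≈ 0.191489.
Under the Kimura two-parameter model, d = −½ ln(1 − 2P − Q) − ¼ ln(1 − 2Q).
1 − 2P − Q = 0.468085, giving −½ ln(0.468085) = 0.379553.
1 − 2Q = 0.617022, giving −¼ ln(0.617022) = 0.120713.
d = 0.379553 + 0.120713 = 0.500266.

0.500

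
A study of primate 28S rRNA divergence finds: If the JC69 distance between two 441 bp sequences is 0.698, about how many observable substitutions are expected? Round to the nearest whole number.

Invert JC69: p = (3/4)(1 − e^(−4d/3)) = 0.75 × (1 − e^(-0.930667)) = 0.75 × (1 − 0.394291) = 0.454282.
Expected differing sites = pL ≈ 0.454282 × 441 = 200.338362 ≈ 200.

200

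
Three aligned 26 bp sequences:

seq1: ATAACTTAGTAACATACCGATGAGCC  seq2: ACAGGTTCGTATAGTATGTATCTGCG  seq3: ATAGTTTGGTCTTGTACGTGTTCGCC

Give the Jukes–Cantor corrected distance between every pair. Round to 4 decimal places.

d(seq1,seq2) = 0.8240, d(seq1,seq3) = 0.7166, d(seq2,seq3) = 0.5393

seq1–seq2: 13/26 sites differ → p = 0.5, d = −0.75 ln(1 − 0.666667) = 0.823960 ≈ 0.8240.
seq1–seq3: 12/26 sites differ → p ≈ 0.461538, d = −0.75 ln(1 − 0.615384) = 0.716632 ≈ 0.7166.
seq2–seq3: 10/26 sites differ → p ≈ 0.384615, d = −0.75 ln(1 − 0.51282) = 0.539341 ≈ 0.5393.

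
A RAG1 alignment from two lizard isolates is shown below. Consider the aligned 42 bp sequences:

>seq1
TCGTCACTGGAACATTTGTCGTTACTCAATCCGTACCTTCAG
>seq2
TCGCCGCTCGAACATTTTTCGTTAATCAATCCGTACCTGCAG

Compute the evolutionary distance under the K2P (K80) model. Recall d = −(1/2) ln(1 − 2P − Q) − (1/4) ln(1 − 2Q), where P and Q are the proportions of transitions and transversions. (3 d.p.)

Of 42 sites, 2 differences are transitions and 4 are transversions, so P = 2/42 ≈ 0.047619 and Q = 4/42 ≈ 0.095238.
Under the Kimura two-parameter model, d = −½ ln(1 − 2P − Q) − ¼ ln(1 − 2Q).
1 − 2P − Q = 0.809524, giving −½ ln(0.809524) = 0.105654.
1 − 2Q = 0.809524, giving −¼ ln(0.809524) = 0.052827.
d = 0.105654 + 0.052827 = 0.158481.

0.158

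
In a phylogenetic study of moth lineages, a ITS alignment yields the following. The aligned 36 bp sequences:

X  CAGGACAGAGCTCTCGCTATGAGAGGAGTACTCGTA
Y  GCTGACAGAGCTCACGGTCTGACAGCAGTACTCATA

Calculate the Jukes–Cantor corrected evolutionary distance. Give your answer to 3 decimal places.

0.304

The sequences differ at 9 of 36 sites (1, 2, 3, 14, 17, 19, 23, 26, 34), so p = 9/36 = 0.25.
d = −(3/4) ln(1 − 4p/3) = −0.75 ln(1 − 0.333333) = −0.75 ln(0.666667)
  = −0.75 × (-0.405465) = 0.304099 substitutions/site.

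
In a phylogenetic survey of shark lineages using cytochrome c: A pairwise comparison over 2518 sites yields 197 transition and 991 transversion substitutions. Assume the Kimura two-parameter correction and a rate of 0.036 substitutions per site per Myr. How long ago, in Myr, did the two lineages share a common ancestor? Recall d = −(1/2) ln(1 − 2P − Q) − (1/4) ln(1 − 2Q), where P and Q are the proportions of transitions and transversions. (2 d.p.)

10.92

P = 197/2518 ≈ 0.078237 and Q = 991/2518 ≈ 0.393566.
Under the Kimura two-parameter model, d = −½ ln(1 − 2P − Q) − ¼ ln(1 − 2Q).
1 − 2P − Q = 0.44996, giving −½ ln(0.44996) = 0.399298.
1 − 2Q = 0.212868, giving −¼ ln(0.212868) = 0.386771.
d = 0.399298 + 0.386771 = 0.786069.
Under a molecular clock d = 2μt, so t = d/(2μ) = 0.786069 / (2 × 0.036) = 10.92 Myr.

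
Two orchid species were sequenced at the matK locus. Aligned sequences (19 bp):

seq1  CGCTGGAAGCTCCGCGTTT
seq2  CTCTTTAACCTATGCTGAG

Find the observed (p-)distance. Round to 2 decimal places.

0.53

The sequences differ at 10 of 19 positions (sites 2, 5, 6, 9, 12, 13, 16, 17, 18, 19).
p = 10/19 = 0.526315… ≈ 0.53 (to 2 d.p.).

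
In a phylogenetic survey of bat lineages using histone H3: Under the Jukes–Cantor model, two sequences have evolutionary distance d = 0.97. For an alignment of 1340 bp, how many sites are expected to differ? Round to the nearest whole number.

Invert JC69: p = (3/4)(1 − e^(−4d/3)) = 0.75 × (1 − e^(-1.293333)) = 0.75 × (1 − 0.274355) = 0.544234.
Expected differing sites = pL ≈ 0.544234 × 1340 = 729.27356 ≈ 729.

729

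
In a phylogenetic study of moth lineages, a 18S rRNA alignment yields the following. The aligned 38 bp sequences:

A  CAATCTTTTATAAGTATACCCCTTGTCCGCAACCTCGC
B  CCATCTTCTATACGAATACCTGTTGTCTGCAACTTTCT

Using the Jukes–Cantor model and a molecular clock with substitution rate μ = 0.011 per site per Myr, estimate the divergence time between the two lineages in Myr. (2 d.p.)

The sequences differ at 11 of 38 sites, so p = 11/38 ≈ 0.289474.
d = −(3/4) ln(1 − 4p/3) = −0.75 ln(1 − 0.385965) = −0.75 ln(0.614035)
  = −0.75 × (-0.487703) = 0.365777 substitutions/site.
Under a molecular clock d = 2μt, so t = d/(2μ) = 0.365777 / (2 × 0.011) = 16.63 Myr.

16.63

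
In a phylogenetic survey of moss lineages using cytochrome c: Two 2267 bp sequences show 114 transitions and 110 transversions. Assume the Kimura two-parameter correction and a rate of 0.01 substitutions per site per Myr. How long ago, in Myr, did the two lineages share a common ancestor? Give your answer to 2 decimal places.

5.31

P = 114/2267 ≈ 0.050287 and Q = 110/2267 ≈ 0.048522.
Under the Kimura two-parameter model, d = −½ ln(1 − 2P − Q) − ¼ ln(1 − 2Q).
1 − 2P − Q = 0.850904, giving −½ ln(0.850904) = 0.080728.
1 − 2Q = 0.902956, giving −¼ ln(0.902956) = 0.025520.
d = 0.080728 + 0.025520 = 0.106248.
Under a molecular clock d = 2μt, so t = d/(2μ) = 0.106248 / (2 × 0.01) = 5.31 Myr.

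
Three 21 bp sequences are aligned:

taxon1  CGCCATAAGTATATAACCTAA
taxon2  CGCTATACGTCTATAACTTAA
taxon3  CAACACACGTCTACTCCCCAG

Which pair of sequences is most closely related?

taxon1–taxon2: 4/21 differ, p = 0.190, d = 0.220.
taxon1–taxon3: 10/21 differ, p = 0.476, d = 0.756.
taxon2–taxon3: 10/21 differ, p = 0.476, d = 0.756.
The smallest distance is between taxon1 and taxon2.

taxon1 and taxon2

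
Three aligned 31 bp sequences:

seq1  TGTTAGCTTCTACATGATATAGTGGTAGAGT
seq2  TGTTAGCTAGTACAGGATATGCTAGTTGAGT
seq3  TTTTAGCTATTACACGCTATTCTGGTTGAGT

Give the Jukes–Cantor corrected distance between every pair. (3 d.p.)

seq1–seq2: 7/31 sites differ → p ≈ 0.225806, d = −0.75 ln(1 − 0.301075) = 0.268659 ≈ 0.269.
seq1–seq3: 8/31 sites differ → p ≈ 0.258065, d = −0.75 ln(1 − 0.344087) = 0.316295 ≈ 0.316.
seq2–seq3: 6/31 sites differ → p ≈ 0.193548, d = −0.75 ln(1 − 0.258064) = 0.223869 ≈ 0.224.

d(seq1,seq2) = 0.269, d(seq1,seq3) = 0.316, d(seq2,seq3) = 0.224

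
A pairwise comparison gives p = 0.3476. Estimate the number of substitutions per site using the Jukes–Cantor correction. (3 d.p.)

0.467

d = −(3/4) ln(1 − 4p/3) = −0.75 ln(1 − 0.463467) = −0.75 ln(0.536533)
  = −0.75 × (-0.622627) = 0.466970 substitutions/site.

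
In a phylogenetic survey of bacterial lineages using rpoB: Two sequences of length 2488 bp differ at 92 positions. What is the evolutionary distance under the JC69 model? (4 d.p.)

p = 92/2488 ≈ 0.036977.
d = −(3/4) ln(1 − 4p/3) = −0.75 ln(1 − 0.049303) = −0.75 ln(0.950697)
  = −0.75 × (-0.050560) = 0.037920 substitutions/site.

0.0379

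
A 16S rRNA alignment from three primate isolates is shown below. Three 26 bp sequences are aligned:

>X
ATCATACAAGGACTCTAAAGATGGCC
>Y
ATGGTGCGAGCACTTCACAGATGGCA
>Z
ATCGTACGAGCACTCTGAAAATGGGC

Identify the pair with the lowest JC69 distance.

X–Y: 9/26 differ, p = 0.346, d = 0.464.
X–Z: 6/26 differ, p = 0.231, d = 0.276.
Y–Z: 9/26 differ, p = 0.346, d = 0.464.
The smallest distance is between X and Z.

X and Z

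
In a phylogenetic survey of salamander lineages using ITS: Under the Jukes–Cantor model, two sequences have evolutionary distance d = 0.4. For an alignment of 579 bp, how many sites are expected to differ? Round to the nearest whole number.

Invert JC69: p = (3/4)(1 − e^(−4d/3)) = 0.75 × (1 − e^(-0.533333)) = 0.75 × (1 − 0.586646) = 0.310016.
Expected differing sites = pL ≈ 0.310016 × 579 = 179.499264 ≈ 179.

179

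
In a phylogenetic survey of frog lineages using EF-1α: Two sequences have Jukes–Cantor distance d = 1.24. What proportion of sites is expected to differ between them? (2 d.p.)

p = (3/4)(1 − e^(−4d/3)) = 0.75 × (1 − e^(-1.653333)) = 0.75 × (1 − 0.191411) = 0.606442.

0.61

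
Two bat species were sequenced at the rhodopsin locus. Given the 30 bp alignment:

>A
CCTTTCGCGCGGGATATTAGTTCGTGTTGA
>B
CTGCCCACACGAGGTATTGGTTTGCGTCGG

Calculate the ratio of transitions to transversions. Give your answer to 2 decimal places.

12.00

Transitions are A↔G and C↔T; transversions are all other mismatches.
Transitions: 12. Transversions: 1.
R = 12/1 = 12.00.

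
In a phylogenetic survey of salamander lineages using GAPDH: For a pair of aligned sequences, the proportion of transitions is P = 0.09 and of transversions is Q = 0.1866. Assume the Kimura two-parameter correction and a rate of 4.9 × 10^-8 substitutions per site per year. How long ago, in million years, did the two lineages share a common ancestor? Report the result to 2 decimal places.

Under the Kimura two-parameter model, d = −½ ln(1 − 2P − Q) − ¼ ln(1 − 2Q).
1 − 2P − Q = 0.6334, giving −½ ln(0.6334) = 0.228327.
1 − 2Q = 0.6268, giving −¼ ln(0.6268) = 0.116782.
d = 0.228327 + 0.116782 = 0.345109.
Under a molecular clock d = 2μt, so t = d/(2μ) = 0.345109 / (2 × 4.9 × 10^-8) = 3.52 million years.

3.52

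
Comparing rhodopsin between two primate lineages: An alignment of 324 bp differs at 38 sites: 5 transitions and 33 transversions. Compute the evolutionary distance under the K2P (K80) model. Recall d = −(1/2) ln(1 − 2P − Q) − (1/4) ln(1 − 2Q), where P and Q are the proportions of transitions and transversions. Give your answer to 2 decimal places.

0.13

P = 5/324 ≈ 0.015432 and Q = 33/324 ≈ 0.101852.
Under the Kimura two-parameter model, d = −½ ln(1 − 2P − Q) − ¼ ln(1 − 2Q).
1 − 2P − Q = 0.867284, giving −½ ln(0.867284) = 0.071194.
1 − 2Q = 0.796296, giving −¼ ln(0.796296) = 0.056946.
d = 0.071194 + 0.056946 = 0.128140.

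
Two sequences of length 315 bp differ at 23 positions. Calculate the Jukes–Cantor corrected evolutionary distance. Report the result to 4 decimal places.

0.0768

p = 23/315 ≈ 0.073016.
d = −(3/4) ln(1 − 4p/3) = −0.75 ln(1 − 0.097355) = −0.75 ln(0.902645)
  = −0.75 × (-0.102426) = 0.076820 substitutions/site.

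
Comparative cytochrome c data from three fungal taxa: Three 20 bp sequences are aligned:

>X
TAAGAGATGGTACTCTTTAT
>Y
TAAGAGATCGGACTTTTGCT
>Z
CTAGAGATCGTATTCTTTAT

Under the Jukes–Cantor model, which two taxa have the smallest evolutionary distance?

X–Y: 5/20 differ, p = 0.250, d = 0.304.
X–Z: 4/20 differ, p = 0.200, d = 0.233.
Y–Z: 7/20 differ, p = 0.350, d = 0.471.
The smallest distance is between X and Z.

X and Z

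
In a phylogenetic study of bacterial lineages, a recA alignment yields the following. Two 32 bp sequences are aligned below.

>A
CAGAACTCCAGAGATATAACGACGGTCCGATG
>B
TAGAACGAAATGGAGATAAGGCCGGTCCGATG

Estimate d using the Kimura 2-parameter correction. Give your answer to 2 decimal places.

0.35

Of 32 sites, 2 differences are transitions and 7 are transversions, so P = 2/32 = 0.0625 and Q = 7/32 = 0.21875.
Under the Kimura two-parameter model, d = −½ ln(1 − 2P − Q) − ¼ ln(1 − 2Q).
1 − 2P − Q = 0.65625, giving −½ ln(0.65625) = 0.210607.
1 − 2Q = 0.5625, giving −¼ ln(0.5625) = 0.143841.
d = 0.210607 + 0.143841 = 0.354448.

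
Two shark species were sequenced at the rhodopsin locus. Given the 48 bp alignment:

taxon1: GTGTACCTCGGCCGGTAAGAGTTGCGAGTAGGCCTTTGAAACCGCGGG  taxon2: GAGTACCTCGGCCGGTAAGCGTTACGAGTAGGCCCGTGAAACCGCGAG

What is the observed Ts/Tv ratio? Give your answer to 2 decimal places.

1.00

Transitions are A↔G and C↔T; transversions are all other mismatches.
Transitions: 3. Transversions: 3.
R = 3/3 = 1.00.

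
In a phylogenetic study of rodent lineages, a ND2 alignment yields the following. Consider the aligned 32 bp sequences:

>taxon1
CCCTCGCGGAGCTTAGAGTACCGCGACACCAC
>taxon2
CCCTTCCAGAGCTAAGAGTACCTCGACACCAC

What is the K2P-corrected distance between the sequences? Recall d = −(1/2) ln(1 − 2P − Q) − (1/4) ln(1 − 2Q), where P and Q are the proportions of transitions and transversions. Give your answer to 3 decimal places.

0.175

Of 32 sites, 2 differences are transitions and 3 are transversions, so P = 2/32 = 0.0625 and Q = 3/32 = 0.09375.
Under the Kimura two-parameter model, d = −½ ln(1 − 2P − Q) − ¼ ln(1 − 2Q).
1 − 2P − Q = 0.78125, giving −½ ln(0.78125) = 0.123430.
1 − 2Q = 0.8125, giving −¼ ln(0.8125) = 0.051910.
d = 0.123430 + 0.051910 = 0.175340.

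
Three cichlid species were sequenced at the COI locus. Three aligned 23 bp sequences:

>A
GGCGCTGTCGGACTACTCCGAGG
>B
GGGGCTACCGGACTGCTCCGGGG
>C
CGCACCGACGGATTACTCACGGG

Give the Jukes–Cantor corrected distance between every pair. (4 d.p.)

A–B: 5/23 sites differ → p ≈ 0.217391, d = −0.75 ln(1 − 0.289855) = 0.256715 ≈ 0.2567.
A–C: 8/23 sites differ → p ≈ 0.347826, d = −0.75 ln(1 − 0.463768) = 0.467391 ≈ 0.4674.
B–C: 10/23 sites differ → p ≈ 0.434783, d = −0.75 ln(1 − 0.579711) = 0.650110 ≈ 0.6501.

d(A,B) = 0.2567, d(A,C) = 0.4674, d(B,C) = 0.6501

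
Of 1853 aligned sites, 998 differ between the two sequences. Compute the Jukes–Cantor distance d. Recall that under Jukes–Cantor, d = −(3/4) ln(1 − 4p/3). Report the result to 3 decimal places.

0.950

p = 998/1853 ≈ 0.538586.
d = −(3/4) ln(1 − 4p/3) = −0.75 ln(1 − 0.718115) = −0.75 ln(0.281885)
  = −0.75 × (-1.266256) = 0.949692 substitutions/site.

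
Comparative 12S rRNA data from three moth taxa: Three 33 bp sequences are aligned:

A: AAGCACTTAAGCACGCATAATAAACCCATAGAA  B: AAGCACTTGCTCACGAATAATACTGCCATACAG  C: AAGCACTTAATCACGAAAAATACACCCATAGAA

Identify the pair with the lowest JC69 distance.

A–B: 9/33 differ, p = 0.273, d = 0.339.
A–C: 4/33 differ, p = 0.121, d = 0.132.
B–C: 7/33 differ, p = 0.212, d = 0.249.
The smallest distance is between A and C.

A and C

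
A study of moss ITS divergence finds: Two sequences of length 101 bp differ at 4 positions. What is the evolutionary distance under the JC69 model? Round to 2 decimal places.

p = 4/101 ≈ 0.039604.
d = −(3/4) ln(1 − 4p/3) = −0.75 ln(1 − 0.052805) = −0.75 ln(0.947195)
  = −0.75 × (-0.054250) = 0.040688 substitutions/site.

0.04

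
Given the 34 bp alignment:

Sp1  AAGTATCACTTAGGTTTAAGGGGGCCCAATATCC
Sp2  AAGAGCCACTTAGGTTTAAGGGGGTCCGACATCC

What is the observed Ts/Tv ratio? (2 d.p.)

5.00

Transitions are A↔G and C↔T; transversions are all other mismatches.
Transitions: 5. Transversions: 1.
R = 5/1 = 5.00.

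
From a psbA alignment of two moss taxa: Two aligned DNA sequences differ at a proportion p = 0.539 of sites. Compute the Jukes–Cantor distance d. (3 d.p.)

0.951

d = −(3/4) ln(1 − 4p/3) = −0.75 ln(1 − 0.718667) = −0.75 ln(0.281333)
  = −0.75 × (-1.268216) = 0.951162 substitutions/site.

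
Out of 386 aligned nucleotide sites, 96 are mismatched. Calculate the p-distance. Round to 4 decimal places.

0.2487

p = 96/386 = 0.248704… ≈ 0.2487 (to 4 d.p.).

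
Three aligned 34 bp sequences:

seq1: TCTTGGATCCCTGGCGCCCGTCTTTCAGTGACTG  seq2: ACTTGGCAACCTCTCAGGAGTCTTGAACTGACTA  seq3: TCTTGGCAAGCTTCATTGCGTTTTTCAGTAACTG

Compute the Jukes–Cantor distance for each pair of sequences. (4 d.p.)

seq1–seq2: 14/34 sites differ → p ≈ 0.411765, d = −0.75 ln(1 − 0.54902) = 0.597249 ≈ 0.5972.
seq1–seq3: 12/34 sites differ → p ≈ 0.352941, d = −0.75 ln(1 − 0.470588) = 0.476991 ≈ 0.4770.
seq2–seq3: 14/34 sites differ → p ≈ 0.411765, d = −0.75 ln(1 − 0.54902) = 0.597249 ≈ 0.5972.

d(seq1,seq2) = 0.5972, d(seq1,seq3) = 0.4770, d(seq2,seq3) = 0.5972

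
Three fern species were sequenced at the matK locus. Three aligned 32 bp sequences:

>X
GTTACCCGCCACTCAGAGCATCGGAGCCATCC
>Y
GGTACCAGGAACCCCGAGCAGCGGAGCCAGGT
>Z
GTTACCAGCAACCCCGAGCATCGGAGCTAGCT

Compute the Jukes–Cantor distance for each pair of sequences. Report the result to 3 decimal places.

d(X,Y) = 0.404, d(X,Z) = 0.259, d(Y,Z) = 0.175

X–Y: 10/32 sites differ → p = 0.3125, d = −0.75 ln(1 − 0.416667) = 0.404248 ≈ 0.404.
X–Z: 7/32 sites differ → p = 0.21875, d = −0.75 ln(1 − 0.291667) = 0.258631 ≈ 0.259.
Y–Z: 5/32 sites differ → p = 0.15625, d = −0.75 ln(1 − 0.208333) = 0.175211 ≈ 0.175.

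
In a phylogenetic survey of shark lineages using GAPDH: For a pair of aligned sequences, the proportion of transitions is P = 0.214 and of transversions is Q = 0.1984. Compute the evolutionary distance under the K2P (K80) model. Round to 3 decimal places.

0.619

Under the Kimura two-parameter model, d = −½ ln(1 − 2P − Q) − ¼ ln(1 − 2Q).
1 − 2P − Q = 0.3736, giving −½ ln(0.3736) = 0.492285.
1 − 2Q = 0.6032, giving −¼ ln(0.6032) = 0.126377.
d = 0.492285 + 0.126377 = 0.618662.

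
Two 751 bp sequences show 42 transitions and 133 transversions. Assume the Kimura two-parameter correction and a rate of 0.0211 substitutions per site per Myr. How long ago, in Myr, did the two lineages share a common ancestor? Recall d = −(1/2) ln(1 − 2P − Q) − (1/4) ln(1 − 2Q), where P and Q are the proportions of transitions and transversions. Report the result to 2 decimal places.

P = 42/751 ≈ 0.055925 and Q = 133/751 ≈ 0.177097.
Under the Kimura two-parameter model, d = −½ ln(1 − 2P − Q) − ¼ ln(1 − 2Q).
1 − 2P − Q = 0.711053, giving −½ ln(0.711053) = 0.170504.
1 − 2Q = 0.645806, giving −¼ ln(0.645806) = 0.109314.
d = 0.170504 + 0.109314 = 0.279818.
Under a molecular clock d = 2μt, so t = d/(2μ) = 0.279818 / (2 × 0.0211) = 6.63 Myr.

6.63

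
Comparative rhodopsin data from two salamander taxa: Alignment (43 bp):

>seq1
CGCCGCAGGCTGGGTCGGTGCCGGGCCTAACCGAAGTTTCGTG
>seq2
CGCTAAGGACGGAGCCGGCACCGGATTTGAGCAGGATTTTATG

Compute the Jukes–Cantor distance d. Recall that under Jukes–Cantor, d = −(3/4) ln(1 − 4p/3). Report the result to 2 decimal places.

The sequences differ at 21 of 43 sites, so p = 21/43 ≈ 0.488372.
d = −(3/4) ln(1 − 4p/3) = −0.75 ln(1 − 0.651163) = −0.75 ln(0.348837)
  = −0.75 × (-1.053151) = 0.789863 substitutions/site.

0.79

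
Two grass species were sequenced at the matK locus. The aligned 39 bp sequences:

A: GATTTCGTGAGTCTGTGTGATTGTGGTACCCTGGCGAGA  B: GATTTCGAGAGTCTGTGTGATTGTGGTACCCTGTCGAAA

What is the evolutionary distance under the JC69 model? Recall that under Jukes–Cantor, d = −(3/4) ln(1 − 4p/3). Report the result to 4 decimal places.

0.0812

The sequences differ at 3 of 39 sites (8, 34, 38), so p = 3/39 ≈ 0.076923.
d = −(3/4) ln(1 − 4p/3) = −0.75 ln(1 − 0.102564) = −0.75 ln(0.897436)
  = −0.75 × (-0.108213) = 0.081160 substitutions/site.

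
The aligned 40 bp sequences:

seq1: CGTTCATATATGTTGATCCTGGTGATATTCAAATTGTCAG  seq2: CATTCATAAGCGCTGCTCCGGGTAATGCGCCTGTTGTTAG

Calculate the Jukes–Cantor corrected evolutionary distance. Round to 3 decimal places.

0.520

The sequences differ at 15 of 40 sites, so p = 15/40 = 0.375.
d = −(3/4) ln(1 − 4p/3) = −0.75 ln(1 − 0.5) = −0.75 ln(0.5)
  = −0.75 × (-0.693147) = 0.519860 substitutions/site.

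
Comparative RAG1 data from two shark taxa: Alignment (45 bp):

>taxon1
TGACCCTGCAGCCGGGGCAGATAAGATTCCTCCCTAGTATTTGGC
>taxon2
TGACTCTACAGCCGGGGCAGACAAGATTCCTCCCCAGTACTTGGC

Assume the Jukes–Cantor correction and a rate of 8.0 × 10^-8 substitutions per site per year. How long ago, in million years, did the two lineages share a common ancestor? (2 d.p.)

The sequences differ at 5 of 45 sites (5, 8, 22, 35, 40), so p = 5/45 ≈ 0.111111.
d = −(3/4) ln(1 − 4p/3) = −0.75 ln(1 − 0.148148) = −0.75 ln(0.851852)
  = −0.75 × (-0.160342) = 0.120257 substitutions/site.
Under a molecular clock d = 2μt, so t = d/(2μ) = 0.120257 / (2 × 8.0 × 10^-8) = 0.75 million years.

0.75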